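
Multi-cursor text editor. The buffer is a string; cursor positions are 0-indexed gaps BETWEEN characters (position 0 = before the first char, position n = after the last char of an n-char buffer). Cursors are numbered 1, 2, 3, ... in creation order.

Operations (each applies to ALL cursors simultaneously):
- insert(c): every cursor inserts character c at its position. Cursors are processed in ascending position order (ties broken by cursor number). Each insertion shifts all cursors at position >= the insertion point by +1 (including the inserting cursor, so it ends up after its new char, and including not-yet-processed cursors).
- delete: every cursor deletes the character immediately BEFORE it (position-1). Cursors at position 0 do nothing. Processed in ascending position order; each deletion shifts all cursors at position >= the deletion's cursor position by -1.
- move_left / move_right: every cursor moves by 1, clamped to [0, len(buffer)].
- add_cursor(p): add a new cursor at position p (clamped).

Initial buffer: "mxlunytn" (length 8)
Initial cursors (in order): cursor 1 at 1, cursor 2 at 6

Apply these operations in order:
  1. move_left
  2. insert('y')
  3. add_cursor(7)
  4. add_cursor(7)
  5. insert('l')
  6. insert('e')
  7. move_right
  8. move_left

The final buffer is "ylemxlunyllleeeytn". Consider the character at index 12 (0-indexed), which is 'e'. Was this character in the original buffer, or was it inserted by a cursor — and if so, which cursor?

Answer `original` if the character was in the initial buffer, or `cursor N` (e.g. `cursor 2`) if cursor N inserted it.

Answer: cursor 2

Derivation:
After op 1 (move_left): buffer="mxlunytn" (len 8), cursors c1@0 c2@5, authorship ........
After op 2 (insert('y')): buffer="ymxlunyytn" (len 10), cursors c1@1 c2@7, authorship 1.....2...
After op 3 (add_cursor(7)): buffer="ymxlunyytn" (len 10), cursors c1@1 c2@7 c3@7, authorship 1.....2...
After op 4 (add_cursor(7)): buffer="ymxlunyytn" (len 10), cursors c1@1 c2@7 c3@7 c4@7, authorship 1.....2...
After op 5 (insert('l')): buffer="ylmxlunylllytn" (len 14), cursors c1@2 c2@11 c3@11 c4@11, authorship 11.....2234...
After op 6 (insert('e')): buffer="ylemxlunyllleeeytn" (len 18), cursors c1@3 c2@15 c3@15 c4@15, authorship 111.....2234234...
After op 7 (move_right): buffer="ylemxlunyllleeeytn" (len 18), cursors c1@4 c2@16 c3@16 c4@16, authorship 111.....2234234...
After op 8 (move_left): buffer="ylemxlunyllleeeytn" (len 18), cursors c1@3 c2@15 c3@15 c4@15, authorship 111.....2234234...
Authorship (.=original, N=cursor N): 1 1 1 . . . . . 2 2 3 4 2 3 4 . . .
Index 12: author = 2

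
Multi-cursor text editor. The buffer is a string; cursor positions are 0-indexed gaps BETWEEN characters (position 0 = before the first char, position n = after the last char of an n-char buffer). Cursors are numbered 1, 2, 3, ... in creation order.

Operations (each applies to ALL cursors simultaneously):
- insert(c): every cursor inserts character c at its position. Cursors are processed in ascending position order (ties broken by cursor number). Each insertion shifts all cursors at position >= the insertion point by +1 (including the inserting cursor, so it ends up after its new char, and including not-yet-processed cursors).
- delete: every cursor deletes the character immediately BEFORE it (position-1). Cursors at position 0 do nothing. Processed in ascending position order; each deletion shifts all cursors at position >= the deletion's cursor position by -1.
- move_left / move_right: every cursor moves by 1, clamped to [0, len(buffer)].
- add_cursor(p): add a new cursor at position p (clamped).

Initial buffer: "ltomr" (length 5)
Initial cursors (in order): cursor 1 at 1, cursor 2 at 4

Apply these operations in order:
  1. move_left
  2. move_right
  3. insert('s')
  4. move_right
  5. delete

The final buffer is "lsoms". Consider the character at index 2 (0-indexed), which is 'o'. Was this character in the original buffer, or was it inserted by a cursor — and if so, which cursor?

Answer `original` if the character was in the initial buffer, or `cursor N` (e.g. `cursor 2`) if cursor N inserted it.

After op 1 (move_left): buffer="ltomr" (len 5), cursors c1@0 c2@3, authorship .....
After op 2 (move_right): buffer="ltomr" (len 5), cursors c1@1 c2@4, authorship .....
After op 3 (insert('s')): buffer="lstomsr" (len 7), cursors c1@2 c2@6, authorship .1...2.
After op 4 (move_right): buffer="lstomsr" (len 7), cursors c1@3 c2@7, authorship .1...2.
After op 5 (delete): buffer="lsoms" (len 5), cursors c1@2 c2@5, authorship .1..2
Authorship (.=original, N=cursor N): . 1 . . 2
Index 2: author = original

Answer: original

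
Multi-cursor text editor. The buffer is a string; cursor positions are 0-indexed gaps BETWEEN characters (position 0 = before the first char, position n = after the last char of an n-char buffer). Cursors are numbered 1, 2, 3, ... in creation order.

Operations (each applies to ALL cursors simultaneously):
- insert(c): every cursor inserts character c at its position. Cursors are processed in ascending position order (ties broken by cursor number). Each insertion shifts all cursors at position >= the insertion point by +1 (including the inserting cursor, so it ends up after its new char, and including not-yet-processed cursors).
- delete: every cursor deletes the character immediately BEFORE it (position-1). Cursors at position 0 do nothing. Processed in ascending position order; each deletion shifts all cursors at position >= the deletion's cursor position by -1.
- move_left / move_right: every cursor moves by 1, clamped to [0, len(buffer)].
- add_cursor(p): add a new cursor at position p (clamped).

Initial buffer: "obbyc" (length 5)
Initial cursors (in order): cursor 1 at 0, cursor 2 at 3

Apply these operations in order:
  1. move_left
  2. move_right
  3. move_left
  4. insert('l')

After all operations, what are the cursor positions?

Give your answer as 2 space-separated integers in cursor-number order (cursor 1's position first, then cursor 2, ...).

Answer: 1 4

Derivation:
After op 1 (move_left): buffer="obbyc" (len 5), cursors c1@0 c2@2, authorship .....
After op 2 (move_right): buffer="obbyc" (len 5), cursors c1@1 c2@3, authorship .....
After op 3 (move_left): buffer="obbyc" (len 5), cursors c1@0 c2@2, authorship .....
After op 4 (insert('l')): buffer="loblbyc" (len 7), cursors c1@1 c2@4, authorship 1..2...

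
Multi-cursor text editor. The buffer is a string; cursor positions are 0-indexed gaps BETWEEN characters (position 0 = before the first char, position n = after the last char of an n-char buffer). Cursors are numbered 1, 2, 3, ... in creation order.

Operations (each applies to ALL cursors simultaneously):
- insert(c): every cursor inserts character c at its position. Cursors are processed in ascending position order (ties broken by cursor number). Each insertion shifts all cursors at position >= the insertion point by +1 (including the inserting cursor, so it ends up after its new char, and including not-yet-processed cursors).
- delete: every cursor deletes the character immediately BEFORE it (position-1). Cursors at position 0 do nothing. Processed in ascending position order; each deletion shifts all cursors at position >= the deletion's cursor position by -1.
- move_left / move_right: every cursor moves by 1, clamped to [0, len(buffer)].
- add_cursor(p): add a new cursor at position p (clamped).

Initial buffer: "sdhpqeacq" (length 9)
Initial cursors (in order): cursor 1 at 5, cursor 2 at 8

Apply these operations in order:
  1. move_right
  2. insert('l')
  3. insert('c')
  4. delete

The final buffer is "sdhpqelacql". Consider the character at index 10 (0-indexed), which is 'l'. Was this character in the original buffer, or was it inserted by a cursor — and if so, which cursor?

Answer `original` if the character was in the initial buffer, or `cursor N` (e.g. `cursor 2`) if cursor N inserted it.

Answer: cursor 2

Derivation:
After op 1 (move_right): buffer="sdhpqeacq" (len 9), cursors c1@6 c2@9, authorship .........
After op 2 (insert('l')): buffer="sdhpqelacql" (len 11), cursors c1@7 c2@11, authorship ......1...2
After op 3 (insert('c')): buffer="sdhpqelcacqlc" (len 13), cursors c1@8 c2@13, authorship ......11...22
After op 4 (delete): buffer="sdhpqelacql" (len 11), cursors c1@7 c2@11, authorship ......1...2
Authorship (.=original, N=cursor N): . . . . . . 1 . . . 2
Index 10: author = 2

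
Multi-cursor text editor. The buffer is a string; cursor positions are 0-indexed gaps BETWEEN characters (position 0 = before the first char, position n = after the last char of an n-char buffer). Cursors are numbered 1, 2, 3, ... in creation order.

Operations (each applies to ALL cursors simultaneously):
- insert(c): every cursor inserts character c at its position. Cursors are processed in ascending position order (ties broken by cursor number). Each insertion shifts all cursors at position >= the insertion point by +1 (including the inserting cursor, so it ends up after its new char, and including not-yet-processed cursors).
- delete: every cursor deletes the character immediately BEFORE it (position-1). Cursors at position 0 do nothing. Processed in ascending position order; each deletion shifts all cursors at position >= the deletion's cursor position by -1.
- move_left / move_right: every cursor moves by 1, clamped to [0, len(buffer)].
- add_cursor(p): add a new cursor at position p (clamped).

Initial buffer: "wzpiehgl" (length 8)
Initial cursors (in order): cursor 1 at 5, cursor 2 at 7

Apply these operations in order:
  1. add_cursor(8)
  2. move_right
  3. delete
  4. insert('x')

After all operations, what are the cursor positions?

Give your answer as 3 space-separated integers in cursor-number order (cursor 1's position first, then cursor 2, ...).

After op 1 (add_cursor(8)): buffer="wzpiehgl" (len 8), cursors c1@5 c2@7 c3@8, authorship ........
After op 2 (move_right): buffer="wzpiehgl" (len 8), cursors c1@6 c2@8 c3@8, authorship ........
After op 3 (delete): buffer="wzpie" (len 5), cursors c1@5 c2@5 c3@5, authorship .....
After op 4 (insert('x')): buffer="wzpiexxx" (len 8), cursors c1@8 c2@8 c3@8, authorship .....123

Answer: 8 8 8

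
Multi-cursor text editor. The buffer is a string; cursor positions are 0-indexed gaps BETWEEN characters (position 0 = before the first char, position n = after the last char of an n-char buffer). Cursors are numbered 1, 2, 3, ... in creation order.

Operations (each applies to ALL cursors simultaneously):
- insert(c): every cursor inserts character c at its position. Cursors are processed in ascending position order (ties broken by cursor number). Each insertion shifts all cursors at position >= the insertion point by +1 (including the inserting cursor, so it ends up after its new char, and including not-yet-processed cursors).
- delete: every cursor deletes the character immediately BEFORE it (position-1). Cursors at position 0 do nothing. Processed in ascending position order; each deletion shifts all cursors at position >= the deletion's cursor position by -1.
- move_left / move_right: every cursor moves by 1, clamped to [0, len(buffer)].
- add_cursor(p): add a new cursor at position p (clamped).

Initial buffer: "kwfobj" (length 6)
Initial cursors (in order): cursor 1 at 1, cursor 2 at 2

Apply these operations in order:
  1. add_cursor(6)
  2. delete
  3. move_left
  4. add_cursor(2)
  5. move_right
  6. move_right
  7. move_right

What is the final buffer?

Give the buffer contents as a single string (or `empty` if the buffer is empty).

After op 1 (add_cursor(6)): buffer="kwfobj" (len 6), cursors c1@1 c2@2 c3@6, authorship ......
After op 2 (delete): buffer="fob" (len 3), cursors c1@0 c2@0 c3@3, authorship ...
After op 3 (move_left): buffer="fob" (len 3), cursors c1@0 c2@0 c3@2, authorship ...
After op 4 (add_cursor(2)): buffer="fob" (len 3), cursors c1@0 c2@0 c3@2 c4@2, authorship ...
After op 5 (move_right): buffer="fob" (len 3), cursors c1@1 c2@1 c3@3 c4@3, authorship ...
After op 6 (move_right): buffer="fob" (len 3), cursors c1@2 c2@2 c3@3 c4@3, authorship ...
After op 7 (move_right): buffer="fob" (len 3), cursors c1@3 c2@3 c3@3 c4@3, authorship ...

Answer: fob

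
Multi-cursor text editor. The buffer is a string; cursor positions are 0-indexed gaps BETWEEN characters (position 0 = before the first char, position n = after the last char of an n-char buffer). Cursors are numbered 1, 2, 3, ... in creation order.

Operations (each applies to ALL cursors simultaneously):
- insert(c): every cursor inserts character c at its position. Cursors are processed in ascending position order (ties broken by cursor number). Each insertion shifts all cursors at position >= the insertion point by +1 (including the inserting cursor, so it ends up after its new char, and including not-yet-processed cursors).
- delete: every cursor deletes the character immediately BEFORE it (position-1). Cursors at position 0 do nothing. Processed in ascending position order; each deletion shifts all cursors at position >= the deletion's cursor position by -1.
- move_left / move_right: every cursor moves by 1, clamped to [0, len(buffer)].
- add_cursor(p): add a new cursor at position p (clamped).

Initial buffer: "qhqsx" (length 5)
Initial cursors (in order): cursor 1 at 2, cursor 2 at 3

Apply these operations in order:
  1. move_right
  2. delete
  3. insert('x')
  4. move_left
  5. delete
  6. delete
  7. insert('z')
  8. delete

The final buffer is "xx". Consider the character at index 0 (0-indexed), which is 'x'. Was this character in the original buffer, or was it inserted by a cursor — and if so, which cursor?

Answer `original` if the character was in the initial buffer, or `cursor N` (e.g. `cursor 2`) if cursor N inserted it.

After op 1 (move_right): buffer="qhqsx" (len 5), cursors c1@3 c2@4, authorship .....
After op 2 (delete): buffer="qhx" (len 3), cursors c1@2 c2@2, authorship ...
After op 3 (insert('x')): buffer="qhxxx" (len 5), cursors c1@4 c2@4, authorship ..12.
After op 4 (move_left): buffer="qhxxx" (len 5), cursors c1@3 c2@3, authorship ..12.
After op 5 (delete): buffer="qxx" (len 3), cursors c1@1 c2@1, authorship .2.
After op 6 (delete): buffer="xx" (len 2), cursors c1@0 c2@0, authorship 2.
After op 7 (insert('z')): buffer="zzxx" (len 4), cursors c1@2 c2@2, authorship 122.
After op 8 (delete): buffer="xx" (len 2), cursors c1@0 c2@0, authorship 2.
Authorship (.=original, N=cursor N): 2 .
Index 0: author = 2

Answer: cursor 2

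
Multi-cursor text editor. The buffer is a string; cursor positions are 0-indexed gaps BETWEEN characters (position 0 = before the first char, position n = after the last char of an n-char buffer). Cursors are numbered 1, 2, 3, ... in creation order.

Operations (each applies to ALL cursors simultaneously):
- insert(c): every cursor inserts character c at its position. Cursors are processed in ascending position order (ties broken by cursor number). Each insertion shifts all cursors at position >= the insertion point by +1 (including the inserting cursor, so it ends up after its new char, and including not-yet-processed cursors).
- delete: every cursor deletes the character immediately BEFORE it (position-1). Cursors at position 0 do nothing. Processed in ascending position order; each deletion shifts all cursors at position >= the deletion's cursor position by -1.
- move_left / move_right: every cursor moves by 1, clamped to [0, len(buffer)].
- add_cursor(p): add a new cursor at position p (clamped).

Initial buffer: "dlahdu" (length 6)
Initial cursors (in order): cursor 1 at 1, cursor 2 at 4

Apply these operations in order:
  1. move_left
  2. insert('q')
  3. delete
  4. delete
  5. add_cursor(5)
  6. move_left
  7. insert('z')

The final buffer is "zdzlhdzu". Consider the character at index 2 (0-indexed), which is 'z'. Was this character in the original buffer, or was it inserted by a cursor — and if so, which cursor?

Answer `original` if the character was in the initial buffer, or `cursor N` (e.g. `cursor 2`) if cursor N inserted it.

Answer: cursor 2

Derivation:
After op 1 (move_left): buffer="dlahdu" (len 6), cursors c1@0 c2@3, authorship ......
After op 2 (insert('q')): buffer="qdlaqhdu" (len 8), cursors c1@1 c2@5, authorship 1...2...
After op 3 (delete): buffer="dlahdu" (len 6), cursors c1@0 c2@3, authorship ......
After op 4 (delete): buffer="dlhdu" (len 5), cursors c1@0 c2@2, authorship .....
After op 5 (add_cursor(5)): buffer="dlhdu" (len 5), cursors c1@0 c2@2 c3@5, authorship .....
After op 6 (move_left): buffer="dlhdu" (len 5), cursors c1@0 c2@1 c3@4, authorship .....
After op 7 (insert('z')): buffer="zdzlhdzu" (len 8), cursors c1@1 c2@3 c3@7, authorship 1.2...3.
Authorship (.=original, N=cursor N): 1 . 2 . . . 3 .
Index 2: author = 2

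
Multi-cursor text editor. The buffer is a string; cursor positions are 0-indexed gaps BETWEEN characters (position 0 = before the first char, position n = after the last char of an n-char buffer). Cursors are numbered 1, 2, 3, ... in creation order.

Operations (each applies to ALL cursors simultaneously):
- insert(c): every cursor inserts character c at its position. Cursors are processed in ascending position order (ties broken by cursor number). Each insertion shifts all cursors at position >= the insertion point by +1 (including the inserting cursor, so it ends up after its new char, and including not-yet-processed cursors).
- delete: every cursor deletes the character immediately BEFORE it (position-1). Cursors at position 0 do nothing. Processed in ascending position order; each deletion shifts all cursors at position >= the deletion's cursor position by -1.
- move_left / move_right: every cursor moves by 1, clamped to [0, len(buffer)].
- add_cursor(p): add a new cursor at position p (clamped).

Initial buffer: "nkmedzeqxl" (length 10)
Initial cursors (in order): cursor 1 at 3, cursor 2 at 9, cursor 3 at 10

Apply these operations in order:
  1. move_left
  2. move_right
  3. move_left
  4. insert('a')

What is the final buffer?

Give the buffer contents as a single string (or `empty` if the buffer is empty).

Answer: nkamedzeqaxal

Derivation:
After op 1 (move_left): buffer="nkmedzeqxl" (len 10), cursors c1@2 c2@8 c3@9, authorship ..........
After op 2 (move_right): buffer="nkmedzeqxl" (len 10), cursors c1@3 c2@9 c3@10, authorship ..........
After op 3 (move_left): buffer="nkmedzeqxl" (len 10), cursors c1@2 c2@8 c3@9, authorship ..........
After op 4 (insert('a')): buffer="nkamedzeqaxal" (len 13), cursors c1@3 c2@10 c3@12, authorship ..1......2.3.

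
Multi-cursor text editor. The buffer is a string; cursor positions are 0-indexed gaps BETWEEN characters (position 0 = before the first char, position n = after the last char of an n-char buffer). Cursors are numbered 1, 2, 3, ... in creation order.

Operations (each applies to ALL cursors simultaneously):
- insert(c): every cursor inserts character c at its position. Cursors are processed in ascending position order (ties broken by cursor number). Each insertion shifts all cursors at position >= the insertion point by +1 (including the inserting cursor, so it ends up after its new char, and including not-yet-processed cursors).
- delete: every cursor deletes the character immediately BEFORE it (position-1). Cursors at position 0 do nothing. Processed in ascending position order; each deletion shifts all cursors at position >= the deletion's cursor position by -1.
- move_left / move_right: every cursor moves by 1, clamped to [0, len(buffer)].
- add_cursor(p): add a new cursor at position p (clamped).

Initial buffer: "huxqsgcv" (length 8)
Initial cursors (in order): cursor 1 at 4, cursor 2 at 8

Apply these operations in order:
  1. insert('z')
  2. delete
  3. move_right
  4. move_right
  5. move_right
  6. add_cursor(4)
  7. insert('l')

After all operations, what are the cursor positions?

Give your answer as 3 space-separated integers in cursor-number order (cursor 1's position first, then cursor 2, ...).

After op 1 (insert('z')): buffer="huxqzsgcvz" (len 10), cursors c1@5 c2@10, authorship ....1....2
After op 2 (delete): buffer="huxqsgcv" (len 8), cursors c1@4 c2@8, authorship ........
After op 3 (move_right): buffer="huxqsgcv" (len 8), cursors c1@5 c2@8, authorship ........
After op 4 (move_right): buffer="huxqsgcv" (len 8), cursors c1@6 c2@8, authorship ........
After op 5 (move_right): buffer="huxqsgcv" (len 8), cursors c1@7 c2@8, authorship ........
After op 6 (add_cursor(4)): buffer="huxqsgcv" (len 8), cursors c3@4 c1@7 c2@8, authorship ........
After op 7 (insert('l')): buffer="huxqlsgclvl" (len 11), cursors c3@5 c1@9 c2@11, authorship ....3...1.2

Answer: 9 11 5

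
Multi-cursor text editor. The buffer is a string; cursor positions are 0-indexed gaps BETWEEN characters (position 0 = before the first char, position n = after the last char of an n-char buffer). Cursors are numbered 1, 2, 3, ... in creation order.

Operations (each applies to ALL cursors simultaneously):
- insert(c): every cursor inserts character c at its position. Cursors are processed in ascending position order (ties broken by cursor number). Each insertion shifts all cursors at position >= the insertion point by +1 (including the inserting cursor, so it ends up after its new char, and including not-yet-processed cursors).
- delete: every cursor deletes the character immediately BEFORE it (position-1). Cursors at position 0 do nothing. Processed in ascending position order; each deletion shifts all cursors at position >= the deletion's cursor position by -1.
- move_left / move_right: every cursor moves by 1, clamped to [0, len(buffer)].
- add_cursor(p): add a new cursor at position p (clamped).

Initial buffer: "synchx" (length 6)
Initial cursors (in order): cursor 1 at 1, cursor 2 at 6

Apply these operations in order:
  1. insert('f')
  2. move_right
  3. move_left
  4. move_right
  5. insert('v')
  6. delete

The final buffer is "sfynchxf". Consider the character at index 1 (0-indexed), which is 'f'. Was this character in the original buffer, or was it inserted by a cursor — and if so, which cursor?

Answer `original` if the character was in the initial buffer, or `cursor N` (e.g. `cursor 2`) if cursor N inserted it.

Answer: cursor 1

Derivation:
After op 1 (insert('f')): buffer="sfynchxf" (len 8), cursors c1@2 c2@8, authorship .1.....2
After op 2 (move_right): buffer="sfynchxf" (len 8), cursors c1@3 c2@8, authorship .1.....2
After op 3 (move_left): buffer="sfynchxf" (len 8), cursors c1@2 c2@7, authorship .1.....2
After op 4 (move_right): buffer="sfynchxf" (len 8), cursors c1@3 c2@8, authorship .1.....2
After op 5 (insert('v')): buffer="sfyvnchxfv" (len 10), cursors c1@4 c2@10, authorship .1.1....22
After op 6 (delete): buffer="sfynchxf" (len 8), cursors c1@3 c2@8, authorship .1.....2
Authorship (.=original, N=cursor N): . 1 . . . . . 2
Index 1: author = 1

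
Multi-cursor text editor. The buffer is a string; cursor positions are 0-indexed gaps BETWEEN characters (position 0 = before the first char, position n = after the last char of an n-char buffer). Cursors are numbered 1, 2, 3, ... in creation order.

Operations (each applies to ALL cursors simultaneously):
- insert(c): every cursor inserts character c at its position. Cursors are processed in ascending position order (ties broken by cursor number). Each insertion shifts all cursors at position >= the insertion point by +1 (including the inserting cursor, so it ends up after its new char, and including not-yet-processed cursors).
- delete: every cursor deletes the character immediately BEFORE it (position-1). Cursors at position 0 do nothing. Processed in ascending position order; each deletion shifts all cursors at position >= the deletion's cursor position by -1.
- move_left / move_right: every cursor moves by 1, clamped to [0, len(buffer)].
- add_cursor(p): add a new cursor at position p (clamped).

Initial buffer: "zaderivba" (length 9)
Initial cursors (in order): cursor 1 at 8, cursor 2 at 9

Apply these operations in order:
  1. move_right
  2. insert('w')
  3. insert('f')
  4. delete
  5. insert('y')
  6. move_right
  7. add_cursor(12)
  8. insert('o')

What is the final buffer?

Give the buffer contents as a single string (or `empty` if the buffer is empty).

After op 1 (move_right): buffer="zaderivba" (len 9), cursors c1@9 c2@9, authorship .........
After op 2 (insert('w')): buffer="zaderivbaww" (len 11), cursors c1@11 c2@11, authorship .........12
After op 3 (insert('f')): buffer="zaderivbawwff" (len 13), cursors c1@13 c2@13, authorship .........1212
After op 4 (delete): buffer="zaderivbaww" (len 11), cursors c1@11 c2@11, authorship .........12
After op 5 (insert('y')): buffer="zaderivbawwyy" (len 13), cursors c1@13 c2@13, authorship .........1212
After op 6 (move_right): buffer="zaderivbawwyy" (len 13), cursors c1@13 c2@13, authorship .........1212
After op 7 (add_cursor(12)): buffer="zaderivbawwyy" (len 13), cursors c3@12 c1@13 c2@13, authorship .........1212
After op 8 (insert('o')): buffer="zaderivbawwyoyoo" (len 16), cursors c3@13 c1@16 c2@16, authorship .........1213212

Answer: zaderivbawwyoyoo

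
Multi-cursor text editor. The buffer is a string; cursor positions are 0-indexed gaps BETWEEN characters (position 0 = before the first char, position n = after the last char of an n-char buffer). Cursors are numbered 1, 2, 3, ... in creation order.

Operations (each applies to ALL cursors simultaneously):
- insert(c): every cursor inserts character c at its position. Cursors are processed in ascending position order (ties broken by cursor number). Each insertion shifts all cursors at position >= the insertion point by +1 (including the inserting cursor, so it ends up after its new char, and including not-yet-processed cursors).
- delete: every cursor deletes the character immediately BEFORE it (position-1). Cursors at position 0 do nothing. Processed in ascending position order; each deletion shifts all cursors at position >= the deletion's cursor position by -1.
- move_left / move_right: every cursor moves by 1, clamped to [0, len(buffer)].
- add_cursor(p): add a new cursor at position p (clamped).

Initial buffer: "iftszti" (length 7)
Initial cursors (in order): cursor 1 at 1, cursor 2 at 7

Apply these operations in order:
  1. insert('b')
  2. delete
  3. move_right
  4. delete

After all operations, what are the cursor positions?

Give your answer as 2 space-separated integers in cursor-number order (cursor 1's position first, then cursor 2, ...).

Answer: 1 5

Derivation:
After op 1 (insert('b')): buffer="ibftsztib" (len 9), cursors c1@2 c2@9, authorship .1......2
After op 2 (delete): buffer="iftszti" (len 7), cursors c1@1 c2@7, authorship .......
After op 3 (move_right): buffer="iftszti" (len 7), cursors c1@2 c2@7, authorship .......
After op 4 (delete): buffer="itszt" (len 5), cursors c1@1 c2@5, authorship .....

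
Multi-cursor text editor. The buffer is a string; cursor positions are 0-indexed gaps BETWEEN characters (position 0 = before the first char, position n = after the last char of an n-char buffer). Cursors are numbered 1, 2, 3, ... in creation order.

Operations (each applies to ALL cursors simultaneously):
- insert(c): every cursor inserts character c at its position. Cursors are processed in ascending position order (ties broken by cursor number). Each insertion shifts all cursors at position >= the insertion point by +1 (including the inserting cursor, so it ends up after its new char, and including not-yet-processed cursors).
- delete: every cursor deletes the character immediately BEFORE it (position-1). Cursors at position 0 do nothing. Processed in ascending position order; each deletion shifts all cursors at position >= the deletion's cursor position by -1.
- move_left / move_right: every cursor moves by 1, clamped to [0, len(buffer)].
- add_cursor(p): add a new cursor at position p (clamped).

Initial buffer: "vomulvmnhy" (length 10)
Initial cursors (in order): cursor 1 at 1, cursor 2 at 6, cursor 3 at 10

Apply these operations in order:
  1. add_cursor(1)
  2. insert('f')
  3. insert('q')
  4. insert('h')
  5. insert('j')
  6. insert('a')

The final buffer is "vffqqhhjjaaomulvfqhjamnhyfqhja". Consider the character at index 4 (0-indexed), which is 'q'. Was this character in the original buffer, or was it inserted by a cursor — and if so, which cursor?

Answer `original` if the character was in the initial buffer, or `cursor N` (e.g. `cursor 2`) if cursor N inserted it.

After op 1 (add_cursor(1)): buffer="vomulvmnhy" (len 10), cursors c1@1 c4@1 c2@6 c3@10, authorship ..........
After op 2 (insert('f')): buffer="vffomulvfmnhyf" (len 14), cursors c1@3 c4@3 c2@9 c3@14, authorship .14.....2....3
After op 3 (insert('q')): buffer="vffqqomulvfqmnhyfq" (len 18), cursors c1@5 c4@5 c2@12 c3@18, authorship .1414.....22....33
After op 4 (insert('h')): buffer="vffqqhhomulvfqhmnhyfqh" (len 22), cursors c1@7 c4@7 c2@15 c3@22, authorship .141414.....222....333
After op 5 (insert('j')): buffer="vffqqhhjjomulvfqhjmnhyfqhj" (len 26), cursors c1@9 c4@9 c2@18 c3@26, authorship .14141414.....2222....3333
After op 6 (insert('a')): buffer="vffqqhhjjaaomulvfqhjamnhyfqhja" (len 30), cursors c1@11 c4@11 c2@21 c3@30, authorship .1414141414.....22222....33333
Authorship (.=original, N=cursor N): . 1 4 1 4 1 4 1 4 1 4 . . . . . 2 2 2 2 2 . . . . 3 3 3 3 3
Index 4: author = 4

Answer: cursor 4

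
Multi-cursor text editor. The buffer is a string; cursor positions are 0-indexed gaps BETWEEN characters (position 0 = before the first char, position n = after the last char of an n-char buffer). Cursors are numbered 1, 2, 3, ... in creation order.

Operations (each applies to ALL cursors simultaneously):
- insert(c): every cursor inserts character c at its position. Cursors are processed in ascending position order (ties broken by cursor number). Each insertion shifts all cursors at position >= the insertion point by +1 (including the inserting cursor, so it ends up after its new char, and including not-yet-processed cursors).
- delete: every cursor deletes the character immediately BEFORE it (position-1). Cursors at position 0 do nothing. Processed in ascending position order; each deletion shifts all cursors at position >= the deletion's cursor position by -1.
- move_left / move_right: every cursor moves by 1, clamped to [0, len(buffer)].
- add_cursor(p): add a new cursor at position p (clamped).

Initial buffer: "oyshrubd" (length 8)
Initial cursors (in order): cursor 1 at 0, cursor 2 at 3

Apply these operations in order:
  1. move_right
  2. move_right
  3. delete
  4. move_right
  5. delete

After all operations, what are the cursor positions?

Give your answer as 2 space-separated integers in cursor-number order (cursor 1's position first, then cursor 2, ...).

After op 1 (move_right): buffer="oyshrubd" (len 8), cursors c1@1 c2@4, authorship ........
After op 2 (move_right): buffer="oyshrubd" (len 8), cursors c1@2 c2@5, authorship ........
After op 3 (delete): buffer="oshubd" (len 6), cursors c1@1 c2@3, authorship ......
After op 4 (move_right): buffer="oshubd" (len 6), cursors c1@2 c2@4, authorship ......
After op 5 (delete): buffer="ohbd" (len 4), cursors c1@1 c2@2, authorship ....

Answer: 1 2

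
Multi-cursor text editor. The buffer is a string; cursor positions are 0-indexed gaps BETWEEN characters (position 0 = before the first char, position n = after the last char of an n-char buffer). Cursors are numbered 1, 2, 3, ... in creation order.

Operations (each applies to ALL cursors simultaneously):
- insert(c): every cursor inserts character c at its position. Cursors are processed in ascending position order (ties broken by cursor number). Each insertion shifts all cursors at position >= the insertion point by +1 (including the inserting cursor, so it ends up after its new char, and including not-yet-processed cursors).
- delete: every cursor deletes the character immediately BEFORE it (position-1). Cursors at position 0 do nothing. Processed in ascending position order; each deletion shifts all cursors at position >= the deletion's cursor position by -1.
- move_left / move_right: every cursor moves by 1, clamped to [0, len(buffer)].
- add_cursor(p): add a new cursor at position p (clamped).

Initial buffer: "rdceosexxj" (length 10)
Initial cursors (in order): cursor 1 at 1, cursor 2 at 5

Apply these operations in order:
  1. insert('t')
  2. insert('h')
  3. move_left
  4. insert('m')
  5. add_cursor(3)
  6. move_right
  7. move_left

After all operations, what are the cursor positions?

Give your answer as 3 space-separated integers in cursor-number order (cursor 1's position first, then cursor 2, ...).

After op 1 (insert('t')): buffer="rtdceotsexxj" (len 12), cursors c1@2 c2@7, authorship .1....2.....
After op 2 (insert('h')): buffer="rthdceothsexxj" (len 14), cursors c1@3 c2@9, authorship .11....22.....
After op 3 (move_left): buffer="rthdceothsexxj" (len 14), cursors c1@2 c2@8, authorship .11....22.....
After op 4 (insert('m')): buffer="rtmhdceotmhsexxj" (len 16), cursors c1@3 c2@10, authorship .111....222.....
After op 5 (add_cursor(3)): buffer="rtmhdceotmhsexxj" (len 16), cursors c1@3 c3@3 c2@10, authorship .111....222.....
After op 6 (move_right): buffer="rtmhdceotmhsexxj" (len 16), cursors c1@4 c3@4 c2@11, authorship .111....222.....
After op 7 (move_left): buffer="rtmhdceotmhsexxj" (len 16), cursors c1@3 c3@3 c2@10, authorship .111....222.....

Answer: 3 10 3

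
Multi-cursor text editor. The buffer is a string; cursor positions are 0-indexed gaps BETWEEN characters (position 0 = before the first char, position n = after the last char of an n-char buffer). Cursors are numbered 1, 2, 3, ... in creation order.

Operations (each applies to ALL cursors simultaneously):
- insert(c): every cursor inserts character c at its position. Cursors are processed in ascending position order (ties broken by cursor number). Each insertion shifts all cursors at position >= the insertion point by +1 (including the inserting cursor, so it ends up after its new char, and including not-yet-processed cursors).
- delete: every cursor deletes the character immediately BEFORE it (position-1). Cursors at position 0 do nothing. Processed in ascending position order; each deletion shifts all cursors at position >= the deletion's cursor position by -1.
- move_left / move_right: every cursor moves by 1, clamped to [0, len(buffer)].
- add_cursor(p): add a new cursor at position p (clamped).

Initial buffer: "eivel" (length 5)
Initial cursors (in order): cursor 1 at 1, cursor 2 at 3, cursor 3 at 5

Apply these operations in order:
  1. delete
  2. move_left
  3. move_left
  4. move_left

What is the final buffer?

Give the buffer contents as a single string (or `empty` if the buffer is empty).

After op 1 (delete): buffer="ie" (len 2), cursors c1@0 c2@1 c3@2, authorship ..
After op 2 (move_left): buffer="ie" (len 2), cursors c1@0 c2@0 c3@1, authorship ..
After op 3 (move_left): buffer="ie" (len 2), cursors c1@0 c2@0 c3@0, authorship ..
After op 4 (move_left): buffer="ie" (len 2), cursors c1@0 c2@0 c3@0, authorship ..

Answer: ie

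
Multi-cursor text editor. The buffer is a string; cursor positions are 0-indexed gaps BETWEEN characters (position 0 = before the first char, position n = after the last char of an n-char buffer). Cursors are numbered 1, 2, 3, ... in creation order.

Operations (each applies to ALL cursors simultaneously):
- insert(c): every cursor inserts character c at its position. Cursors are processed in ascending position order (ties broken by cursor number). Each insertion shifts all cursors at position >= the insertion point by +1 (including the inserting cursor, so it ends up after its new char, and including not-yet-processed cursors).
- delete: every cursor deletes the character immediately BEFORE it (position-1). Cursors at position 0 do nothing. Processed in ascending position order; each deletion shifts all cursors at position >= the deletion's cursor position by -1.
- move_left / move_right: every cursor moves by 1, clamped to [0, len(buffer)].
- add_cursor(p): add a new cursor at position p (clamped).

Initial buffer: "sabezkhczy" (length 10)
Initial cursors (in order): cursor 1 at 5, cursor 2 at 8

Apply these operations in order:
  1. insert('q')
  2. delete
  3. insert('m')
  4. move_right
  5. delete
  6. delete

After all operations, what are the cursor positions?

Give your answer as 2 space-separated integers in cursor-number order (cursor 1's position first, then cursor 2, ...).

Answer: 5 7

Derivation:
After op 1 (insert('q')): buffer="sabezqkhcqzy" (len 12), cursors c1@6 c2@10, authorship .....1...2..
After op 2 (delete): buffer="sabezkhczy" (len 10), cursors c1@5 c2@8, authorship ..........
After op 3 (insert('m')): buffer="sabezmkhcmzy" (len 12), cursors c1@6 c2@10, authorship .....1...2..
After op 4 (move_right): buffer="sabezmkhcmzy" (len 12), cursors c1@7 c2@11, authorship .....1...2..
After op 5 (delete): buffer="sabezmhcmy" (len 10), cursors c1@6 c2@9, authorship .....1..2.
After op 6 (delete): buffer="sabezhcy" (len 8), cursors c1@5 c2@7, authorship ........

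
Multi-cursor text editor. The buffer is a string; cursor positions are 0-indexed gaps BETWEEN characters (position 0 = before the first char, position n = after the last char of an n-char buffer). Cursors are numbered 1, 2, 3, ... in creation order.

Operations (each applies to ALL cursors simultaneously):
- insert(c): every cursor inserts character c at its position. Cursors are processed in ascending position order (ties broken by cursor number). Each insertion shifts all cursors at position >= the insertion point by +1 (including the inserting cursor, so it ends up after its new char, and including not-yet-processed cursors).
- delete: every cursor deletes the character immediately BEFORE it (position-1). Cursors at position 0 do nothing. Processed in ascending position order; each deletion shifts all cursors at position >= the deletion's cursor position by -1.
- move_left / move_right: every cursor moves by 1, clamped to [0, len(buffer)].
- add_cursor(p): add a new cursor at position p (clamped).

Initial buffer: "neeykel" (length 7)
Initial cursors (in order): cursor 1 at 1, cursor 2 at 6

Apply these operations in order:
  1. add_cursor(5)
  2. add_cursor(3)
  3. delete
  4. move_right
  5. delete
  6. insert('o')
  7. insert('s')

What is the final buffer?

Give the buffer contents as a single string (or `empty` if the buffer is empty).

Answer: oooossss

Derivation:
After op 1 (add_cursor(5)): buffer="neeykel" (len 7), cursors c1@1 c3@5 c2@6, authorship .......
After op 2 (add_cursor(3)): buffer="neeykel" (len 7), cursors c1@1 c4@3 c3@5 c2@6, authorship .......
After op 3 (delete): buffer="eyl" (len 3), cursors c1@0 c4@1 c2@2 c3@2, authorship ...
After op 4 (move_right): buffer="eyl" (len 3), cursors c1@1 c4@2 c2@3 c3@3, authorship ...
After op 5 (delete): buffer="" (len 0), cursors c1@0 c2@0 c3@0 c4@0, authorship 
After op 6 (insert('o')): buffer="oooo" (len 4), cursors c1@4 c2@4 c3@4 c4@4, authorship 1234
After op 7 (insert('s')): buffer="oooossss" (len 8), cursors c1@8 c2@8 c3@8 c4@8, authorship 12341234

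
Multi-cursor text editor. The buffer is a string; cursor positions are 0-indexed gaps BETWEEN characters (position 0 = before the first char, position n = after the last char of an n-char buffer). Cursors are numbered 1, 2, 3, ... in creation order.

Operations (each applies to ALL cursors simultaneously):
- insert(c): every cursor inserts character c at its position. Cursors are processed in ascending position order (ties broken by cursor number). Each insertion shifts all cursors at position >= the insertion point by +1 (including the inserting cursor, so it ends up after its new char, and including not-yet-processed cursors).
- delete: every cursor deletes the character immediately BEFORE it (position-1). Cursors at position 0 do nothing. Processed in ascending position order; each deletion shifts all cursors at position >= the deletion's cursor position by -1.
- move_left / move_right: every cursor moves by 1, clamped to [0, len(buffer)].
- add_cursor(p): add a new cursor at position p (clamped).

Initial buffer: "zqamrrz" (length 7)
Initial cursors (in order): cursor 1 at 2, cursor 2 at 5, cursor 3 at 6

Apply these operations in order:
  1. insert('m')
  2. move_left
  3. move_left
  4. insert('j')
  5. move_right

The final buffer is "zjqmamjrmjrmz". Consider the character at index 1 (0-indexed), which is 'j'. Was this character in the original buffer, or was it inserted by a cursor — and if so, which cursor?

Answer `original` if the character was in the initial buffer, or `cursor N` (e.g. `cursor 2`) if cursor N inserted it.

Answer: cursor 1

Derivation:
After op 1 (insert('m')): buffer="zqmamrmrmz" (len 10), cursors c1@3 c2@7 c3@9, authorship ..1...2.3.
After op 2 (move_left): buffer="zqmamrmrmz" (len 10), cursors c1@2 c2@6 c3@8, authorship ..1...2.3.
After op 3 (move_left): buffer="zqmamrmrmz" (len 10), cursors c1@1 c2@5 c3@7, authorship ..1...2.3.
After op 4 (insert('j')): buffer="zjqmamjrmjrmz" (len 13), cursors c1@2 c2@7 c3@10, authorship .1.1..2.23.3.
After op 5 (move_right): buffer="zjqmamjrmjrmz" (len 13), cursors c1@3 c2@8 c3@11, authorship .1.1..2.23.3.
Authorship (.=original, N=cursor N): . 1 . 1 . . 2 . 2 3 . 3 .
Index 1: author = 1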